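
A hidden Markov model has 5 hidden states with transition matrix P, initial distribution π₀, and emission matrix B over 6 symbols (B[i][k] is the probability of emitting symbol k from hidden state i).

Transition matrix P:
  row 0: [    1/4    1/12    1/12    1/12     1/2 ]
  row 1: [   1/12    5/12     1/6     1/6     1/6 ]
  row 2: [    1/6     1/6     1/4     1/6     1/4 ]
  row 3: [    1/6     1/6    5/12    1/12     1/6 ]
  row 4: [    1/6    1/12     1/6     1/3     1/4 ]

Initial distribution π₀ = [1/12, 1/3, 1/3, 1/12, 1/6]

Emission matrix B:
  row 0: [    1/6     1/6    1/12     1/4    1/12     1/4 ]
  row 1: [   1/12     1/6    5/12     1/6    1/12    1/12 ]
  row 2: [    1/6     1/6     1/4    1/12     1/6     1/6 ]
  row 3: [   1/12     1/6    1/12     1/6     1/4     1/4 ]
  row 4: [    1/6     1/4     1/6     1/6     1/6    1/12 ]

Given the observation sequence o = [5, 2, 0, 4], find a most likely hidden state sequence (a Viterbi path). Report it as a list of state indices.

t=0: δ = [2.083e-02, 2.778e-02, 5.556e-02, 2.083e-02, 1.389e-02]  (obs o_0=5)
t=1: δ = [7.716e-04, 4.823e-03, 3.472e-03, 7.716e-04, 2.315e-03]  ψ = [2, 1, 2, 2, 2]  (obs o_1=2)
t=2: δ = [9.645e-05, 1.674e-04, 1.447e-04, 6.698e-05, 1.447e-04]  ψ = [2, 1, 2, 1, 2]  (obs o_2=0)
t=3: δ = [2.009e-06, 5.814e-06, 6.028e-06, 1.206e-05, 8.038e-06]  ψ = [0, 1, 2, 4, 0]  (obs o_3=4)
backtrack: best end state = 3; path = [2, 2, 4, 3]

path = [2, 2, 4, 3]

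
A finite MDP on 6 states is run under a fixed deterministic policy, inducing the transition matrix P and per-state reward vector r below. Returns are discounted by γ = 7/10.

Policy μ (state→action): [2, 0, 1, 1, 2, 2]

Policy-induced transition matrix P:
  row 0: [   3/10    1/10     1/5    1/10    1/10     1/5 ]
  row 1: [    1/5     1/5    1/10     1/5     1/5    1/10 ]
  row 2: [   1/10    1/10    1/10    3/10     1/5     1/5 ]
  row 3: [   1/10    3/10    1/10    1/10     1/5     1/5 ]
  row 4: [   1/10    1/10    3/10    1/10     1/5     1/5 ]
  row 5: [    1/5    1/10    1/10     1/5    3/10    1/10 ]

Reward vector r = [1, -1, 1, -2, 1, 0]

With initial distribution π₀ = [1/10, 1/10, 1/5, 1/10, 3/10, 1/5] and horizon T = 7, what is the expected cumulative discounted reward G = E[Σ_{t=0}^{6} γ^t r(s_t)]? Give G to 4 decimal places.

t=0: π = [0.1000, 0.1000, 0.2000, 0.1000, 0.3000, 0.2000], E[r] = 0.3000, γ^t·E[r] = 0.300000, running G = 0.300000
t=1: π = [0.1500, 0.1300, 0.1700, 0.1700, 0.2100, 0.1700], E[r] = 0.0600, γ^t·E[r] = 0.042000, running G = 0.342000
t=2: π = [0.1600, 0.1470, 0.1570, 0.1640, 0.2020, 0.1700], E[r] = 0.0440, γ^t·E[r] = 0.021560, running G = 0.363560
t=3: π = [0.1637, 0.1475, 0.1564, 0.1631, 0.2010, 0.1683], E[r] = 0.0474, γ^t·E[r] = 0.016258, running G = 0.379818
t=4: π = [0.1643, 0.1474, 0.1566, 0.1629, 0.2005, 0.1684], E[r] = 0.0483, γ^t·E[r] = 0.011587, running G = 0.391405
t=5: π = [0.1644, 0.1473, 0.1565, 0.1629, 0.2004, 0.1684], E[r] = 0.0483, γ^t·E[r] = 0.008115, running G = 0.399520
t=6: π = [0.1645, 0.1473, 0.1565, 0.1629, 0.2004, 0.1684], E[r] = 0.0483, γ^t·E[r] = 0.005685, running G = 0.405205

G = 0.4052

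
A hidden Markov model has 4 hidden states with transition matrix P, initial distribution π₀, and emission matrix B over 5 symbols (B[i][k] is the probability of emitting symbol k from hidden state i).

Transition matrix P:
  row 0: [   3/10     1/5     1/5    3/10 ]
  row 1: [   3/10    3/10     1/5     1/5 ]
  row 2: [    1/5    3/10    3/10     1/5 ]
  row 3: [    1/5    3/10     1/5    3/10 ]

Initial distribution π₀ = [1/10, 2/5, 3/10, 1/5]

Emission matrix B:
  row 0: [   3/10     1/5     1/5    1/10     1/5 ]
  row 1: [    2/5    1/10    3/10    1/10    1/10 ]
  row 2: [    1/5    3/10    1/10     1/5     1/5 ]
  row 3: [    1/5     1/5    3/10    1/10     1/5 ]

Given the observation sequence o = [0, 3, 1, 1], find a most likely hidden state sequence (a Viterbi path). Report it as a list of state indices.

t=0: δ = [3.000e-02, 1.600e-01, 6.000e-02, 4.000e-02]  (obs o_0=0)
t=1: δ = [4.800e-03, 4.800e-03, 6.400e-03, 3.200e-03]  ψ = [1, 1, 1, 1]  (obs o_1=3)
t=2: δ = [2.880e-04, 1.920e-04, 5.760e-04, 2.880e-04]  ψ = [0, 2, 2, 0]  (obs o_2=1)
t=3: δ = [2.304e-05, 1.728e-05, 5.184e-05, 2.304e-05]  ψ = [2, 2, 2, 2]  (obs o_3=1)
backtrack: best end state = 2; path = [1, 2, 2, 2]

path = [1, 2, 2, 2]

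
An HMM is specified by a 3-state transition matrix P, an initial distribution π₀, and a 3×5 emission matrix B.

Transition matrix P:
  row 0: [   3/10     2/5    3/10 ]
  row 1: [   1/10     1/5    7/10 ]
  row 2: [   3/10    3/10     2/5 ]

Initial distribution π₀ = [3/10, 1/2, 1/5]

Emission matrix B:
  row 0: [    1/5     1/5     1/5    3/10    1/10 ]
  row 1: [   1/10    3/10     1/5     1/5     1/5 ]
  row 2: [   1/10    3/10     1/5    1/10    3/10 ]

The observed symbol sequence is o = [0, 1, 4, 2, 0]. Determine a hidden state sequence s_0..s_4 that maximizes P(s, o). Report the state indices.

path = [0, 1, 2, 2, 0]

t=0: δ = [6.000e-02, 5.000e-02, 2.000e-02]  (obs o_0=0)
t=1: δ = [3.600e-03, 7.200e-03, 1.050e-02]  ψ = [0, 0, 1]  (obs o_1=1)
t=2: δ = [3.150e-04, 6.300e-04, 1.512e-03]  ψ = [2, 2, 1]  (obs o_2=4)
t=3: δ = [9.072e-05, 9.072e-05, 1.210e-04]  ψ = [2, 2, 2]  (obs o_3=2)
t=4: δ = [7.258e-06, 3.629e-06, 6.350e-06]  ψ = [2, 0, 1]  (obs o_4=0)
backtrack: best end state = 0; path = [0, 1, 2, 2, 0]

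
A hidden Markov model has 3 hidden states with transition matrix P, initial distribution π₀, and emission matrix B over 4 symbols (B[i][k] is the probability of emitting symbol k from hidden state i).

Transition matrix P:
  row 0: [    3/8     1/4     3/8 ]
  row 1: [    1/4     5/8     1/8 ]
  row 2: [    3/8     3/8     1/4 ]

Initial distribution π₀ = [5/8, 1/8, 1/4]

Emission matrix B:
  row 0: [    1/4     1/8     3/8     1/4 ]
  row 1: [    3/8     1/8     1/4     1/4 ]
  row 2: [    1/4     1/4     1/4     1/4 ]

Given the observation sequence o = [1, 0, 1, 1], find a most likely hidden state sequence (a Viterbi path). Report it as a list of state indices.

path = [2, 1, 1, 1]

t=0: δ = [7.812e-02, 1.562e-02, 6.250e-02]  (obs o_0=1)
t=1: δ = [7.324e-03, 8.789e-03, 7.324e-03]  ψ = [0, 2, 0]  (obs o_1=0)
t=2: δ = [3.433e-04, 6.866e-04, 6.866e-04]  ψ = [0, 1, 0]  (obs o_2=1)
t=3: δ = [3.219e-05, 5.364e-05, 4.292e-05]  ψ = [2, 1, 2]  (obs o_3=1)
backtrack: best end state = 1; path = [2, 1, 1, 1]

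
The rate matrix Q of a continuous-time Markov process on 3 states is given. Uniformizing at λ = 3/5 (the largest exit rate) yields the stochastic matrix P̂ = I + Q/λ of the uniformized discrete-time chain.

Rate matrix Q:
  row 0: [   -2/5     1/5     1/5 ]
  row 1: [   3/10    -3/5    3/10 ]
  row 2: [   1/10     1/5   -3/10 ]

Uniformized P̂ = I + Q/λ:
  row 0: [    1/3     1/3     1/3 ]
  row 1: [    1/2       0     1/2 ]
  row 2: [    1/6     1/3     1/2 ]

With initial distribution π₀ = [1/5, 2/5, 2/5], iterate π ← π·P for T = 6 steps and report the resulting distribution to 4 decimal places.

π = [0.2999, 0.2502, 0.4499]

t=0: π = [0.2000, 0.4000, 0.4000]
t=1: π = [0.3333, 0.2000, 0.4667]
t=2: π = [0.2889, 0.2667, 0.4444]
t=3: π = [0.3037, 0.2444, 0.4519]
t=4: π = [0.2988, 0.2519, 0.4494]
t=5: π = [0.3004, 0.2494, 0.4502]
t=6: π = [0.2999, 0.2502, 0.4499]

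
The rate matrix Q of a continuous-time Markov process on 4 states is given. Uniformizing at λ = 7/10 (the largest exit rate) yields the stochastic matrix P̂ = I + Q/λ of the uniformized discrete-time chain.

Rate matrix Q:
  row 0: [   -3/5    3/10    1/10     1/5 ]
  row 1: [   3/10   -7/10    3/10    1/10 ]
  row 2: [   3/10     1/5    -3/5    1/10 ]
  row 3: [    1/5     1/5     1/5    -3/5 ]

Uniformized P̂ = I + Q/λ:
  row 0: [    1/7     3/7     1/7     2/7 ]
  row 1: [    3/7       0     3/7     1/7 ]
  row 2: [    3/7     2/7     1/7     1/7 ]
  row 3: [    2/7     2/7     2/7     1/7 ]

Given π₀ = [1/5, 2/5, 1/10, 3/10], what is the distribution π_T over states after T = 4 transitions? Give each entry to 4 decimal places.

t=0: π = [0.2000, 0.4000, 0.1000, 0.3000]
t=1: π = [0.3286, 0.2000, 0.3000, 0.1714]
t=2: π = [0.3102, 0.2755, 0.2245, 0.1898]
t=3: π = [0.3128, 0.2513, 0.2487, 0.1872]
t=4: π = [0.3125, 0.2586, 0.2414, 0.1875]

π = [0.3125, 0.2586, 0.2414, 0.1875]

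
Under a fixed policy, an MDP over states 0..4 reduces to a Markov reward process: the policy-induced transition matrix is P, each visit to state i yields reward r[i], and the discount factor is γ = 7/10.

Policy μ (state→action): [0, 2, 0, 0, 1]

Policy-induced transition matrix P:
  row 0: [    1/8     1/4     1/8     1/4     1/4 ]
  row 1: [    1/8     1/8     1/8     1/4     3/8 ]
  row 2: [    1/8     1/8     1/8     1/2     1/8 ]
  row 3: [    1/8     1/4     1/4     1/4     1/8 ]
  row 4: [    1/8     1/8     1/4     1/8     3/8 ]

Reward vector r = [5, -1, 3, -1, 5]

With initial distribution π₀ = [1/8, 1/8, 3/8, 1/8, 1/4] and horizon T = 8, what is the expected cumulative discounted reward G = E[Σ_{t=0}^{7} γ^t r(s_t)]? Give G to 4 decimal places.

G = 6.8774

t=0: π = [0.1250, 0.1250, 0.3750, 0.1250, 0.2500], E[r] = 2.7500, γ^t·E[r] = 2.750000, running G = 2.750000
t=1: π = [0.1250, 0.1563, 0.1719, 0.3125, 0.2344], E[r] = 1.8438, γ^t·E[r] = 1.290625, running G = 4.040625
t=2: π = [0.1250, 0.1797, 0.1934, 0.2637, 0.2383], E[r] = 1.9531, γ^t·E[r] = 0.957031, running G = 4.997656
t=3: π = [0.1250, 0.1736, 0.1877, 0.2686, 0.2451], E[r] = 1.9717, γ^t·E[r] = 0.676286, running G = 5.673942
t=4: π = [0.1250, 0.1742, 0.1892, 0.2663, 0.2453], E[r] = 1.9786, γ^t·E[r] = 0.475071, running G = 6.149013
t=5: π = [0.1250, 0.1739, 0.1889, 0.2666, 0.2455], E[r] = 1.9788, γ^t·E[r] = 0.332575, running G = 6.481589
t=6: π = [0.1250, 0.1740, 0.1890, 0.2666, 0.2455], E[r] = 1.9789, γ^t·E[r] = 0.232820, running G = 6.714408
t=7: π = [0.1250, 0.1739, 0.1890, 0.2666, 0.2455], E[r] = 1.9789, γ^t·E[r] = 0.162972, running G = 6.877380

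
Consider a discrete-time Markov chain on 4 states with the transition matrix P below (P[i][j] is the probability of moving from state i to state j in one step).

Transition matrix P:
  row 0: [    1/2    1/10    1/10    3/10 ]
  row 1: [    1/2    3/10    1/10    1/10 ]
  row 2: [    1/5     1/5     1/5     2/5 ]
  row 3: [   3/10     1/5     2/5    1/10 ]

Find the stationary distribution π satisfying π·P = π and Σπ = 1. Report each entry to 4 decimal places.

π = [0.3958, 0.1782, 0.1898, 0.2361]

Balance equations π_j = Σ_i π_i·P[i][j]:
  π_0 = 1/2·π_0 + 1/2·π_1 + 1/5·π_2 + 3/10·π_3
  π_1 = 1/10·π_0 + 3/10·π_1 + 1/5·π_2 + 1/5·π_3
  π_2 = 1/10·π_0 + 1/10·π_1 + 1/5·π_2 + 2/5·π_3
  normalize: π_0 + π_1 + π_2 + π_3 = 1
Solving the linear system gives exactly π = [19/48, 77/432, 41/216, 17/72].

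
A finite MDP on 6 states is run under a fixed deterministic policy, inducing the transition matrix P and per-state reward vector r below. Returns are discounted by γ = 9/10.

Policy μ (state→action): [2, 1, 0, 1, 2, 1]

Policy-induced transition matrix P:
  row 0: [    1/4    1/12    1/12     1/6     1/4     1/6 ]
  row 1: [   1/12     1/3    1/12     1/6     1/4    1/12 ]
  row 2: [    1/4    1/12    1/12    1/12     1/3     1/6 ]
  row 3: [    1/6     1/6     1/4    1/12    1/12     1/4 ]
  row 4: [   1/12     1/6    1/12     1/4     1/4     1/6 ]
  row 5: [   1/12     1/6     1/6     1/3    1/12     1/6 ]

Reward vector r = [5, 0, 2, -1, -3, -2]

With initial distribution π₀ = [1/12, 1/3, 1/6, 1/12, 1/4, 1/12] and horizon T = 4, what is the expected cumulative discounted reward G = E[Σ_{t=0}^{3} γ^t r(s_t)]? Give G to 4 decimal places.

t=0: π = [0.0833, 0.3333, 0.1667, 0.0833, 0.2500, 0.0833], E[r] = -0.2500, γ^t·E[r] = -0.250000, running G = -0.250000
t=1: π = [0.1319, 0.2014, 0.1042, 0.1806, 0.2361, 0.1458], E[r] = -0.3125, γ^t·E[r] = -0.281250, running G = -0.531250
t=2: π = [0.1377, 0.1806, 0.1256, 0.1869, 0.2043, 0.1649], E[r] = -0.1898, γ^t·E[r] = -0.153750, running G = -0.685000
t=3: π = [0.1428, 0.1748, 0.1282, 0.1851, 0.2018, 0.1672], E[r] = -0.1546, γ^t·E[r] = -0.112676, running G = -0.797676

G = -0.7977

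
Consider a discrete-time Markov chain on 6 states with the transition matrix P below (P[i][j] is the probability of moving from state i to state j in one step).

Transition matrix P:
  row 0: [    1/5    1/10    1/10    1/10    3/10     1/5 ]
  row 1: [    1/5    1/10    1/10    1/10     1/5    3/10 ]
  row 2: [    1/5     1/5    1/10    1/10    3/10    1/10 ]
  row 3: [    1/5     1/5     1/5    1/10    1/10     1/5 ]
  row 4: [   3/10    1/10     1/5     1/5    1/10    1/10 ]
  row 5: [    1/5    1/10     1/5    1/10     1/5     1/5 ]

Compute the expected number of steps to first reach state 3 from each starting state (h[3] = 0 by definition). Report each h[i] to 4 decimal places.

First-step conditioning: h[3] = 0; for i ≠ 3, h[i] = 1 + Σ_k P[i][k]·h[k].
  h[0] = 1 + 1/5·h[0] + 1/10·h[1] + 1/10·h[2] + 3/10·h[4] + 1/5·h[5]
  h[1] = 1 + 1/5·h[0] + 1/10·h[1] + 1/10·h[2] + 1/5·h[4] + 3/10·h[5]
  h[2] = 1 + 1/5·h[0] + 1/5·h[1] + 1/10·h[2] + 3/10·h[4] + 1/10·h[5]
  h[4] = 1 + 3/10·h[0] + 1/10·h[1] + 1/5·h[2] + 1/10·h[4] + 1/10·h[5]
  h[5] = 1 + 1/5·h[0] + 1/10·h[1] + 1/5·h[2] + 1/5·h[4] + 1/5·h[5]
Solving the 5×5 linear system over states ≠ 3 gives exactly h = [120080/14721, 121190/14721, 40030/4907, 0, 109990/14721, 121090/14721] (h[3] = 0 is the target).

h = [8.1571, 8.2325, 8.1577, 0.0000, 7.4716, 8.2257]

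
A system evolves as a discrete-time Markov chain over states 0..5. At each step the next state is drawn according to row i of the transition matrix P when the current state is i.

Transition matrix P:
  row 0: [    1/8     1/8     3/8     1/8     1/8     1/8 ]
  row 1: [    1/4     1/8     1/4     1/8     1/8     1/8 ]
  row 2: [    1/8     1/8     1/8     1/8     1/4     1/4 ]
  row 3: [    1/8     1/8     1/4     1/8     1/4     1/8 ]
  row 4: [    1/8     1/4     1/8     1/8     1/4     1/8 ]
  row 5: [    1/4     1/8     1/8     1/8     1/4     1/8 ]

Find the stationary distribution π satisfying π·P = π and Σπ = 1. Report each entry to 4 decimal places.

π = [0.1627, 0.1513, 0.2002, 0.1250, 0.2107, 0.1500]

Balance equations π_j = Σ_i π_i·P[i][j]:
  π_0 = 1/8·π_0 + 1/4·π_1 + 1/8·π_2 + 1/8·π_3 + 1/8·π_4 + 1/4·π_5
  π_1 = 1/8·π_0 + 1/8·π_1 + 1/8·π_2 + 1/8·π_3 + 1/4·π_4 + 1/8·π_5
  π_2 = 3/8·π_0 + 1/4·π_1 + 1/8·π_2 + 1/4·π_3 + 1/8·π_4 + 1/8·π_5
  π_3 = 1/8·π_0 + 1/8·π_1 + 1/8·π_2 + 1/8·π_3 + 1/8·π_4 + 1/8·π_5
  π_4 = 1/8·π_0 + 1/8·π_1 + 1/4·π_2 + 1/4·π_3 + 1/4·π_4 + 1/4·π_5
  normalize: π_0 + π_1 + π_2 + π_3 + π_4 + π_5 = 1
Solving the linear system gives exactly π = [95/584, 1149/7592, 190/949, 1/8, 200/949, 1139/7592].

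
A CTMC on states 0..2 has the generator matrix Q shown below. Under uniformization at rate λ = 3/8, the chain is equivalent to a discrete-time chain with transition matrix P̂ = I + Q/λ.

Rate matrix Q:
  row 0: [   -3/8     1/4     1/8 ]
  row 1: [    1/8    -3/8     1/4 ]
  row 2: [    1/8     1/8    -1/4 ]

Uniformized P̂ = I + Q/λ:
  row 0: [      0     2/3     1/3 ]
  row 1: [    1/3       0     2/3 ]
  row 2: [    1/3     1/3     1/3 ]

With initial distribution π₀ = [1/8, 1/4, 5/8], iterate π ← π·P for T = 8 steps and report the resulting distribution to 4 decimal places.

π = [0.2500, 0.3126, 0.4374]

t=0: π = [0.1250, 0.2500, 0.6250]
t=1: π = [0.2917, 0.2917, 0.4167]
t=2: π = [0.2361, 0.3333, 0.4306]
t=3: π = [0.2546, 0.3009, 0.4444]
t=4: π = [0.2485, 0.3179, 0.4336]
t=5: π = [0.2505, 0.3102, 0.4393]
t=6: π = [0.2498, 0.3134, 0.4367]
t=7: π = [0.2501, 0.3121, 0.4378]
t=8: π = [0.2500, 0.3126, 0.4374]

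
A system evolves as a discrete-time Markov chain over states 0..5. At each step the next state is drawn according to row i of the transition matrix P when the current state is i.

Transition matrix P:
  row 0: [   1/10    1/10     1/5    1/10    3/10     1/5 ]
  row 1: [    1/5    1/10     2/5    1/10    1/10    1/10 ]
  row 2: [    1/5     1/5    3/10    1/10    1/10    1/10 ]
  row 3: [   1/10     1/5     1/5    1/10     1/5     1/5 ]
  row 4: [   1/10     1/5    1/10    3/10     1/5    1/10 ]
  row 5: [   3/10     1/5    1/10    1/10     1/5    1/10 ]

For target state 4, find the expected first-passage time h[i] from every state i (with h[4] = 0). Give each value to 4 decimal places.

First-step conditioning: h[4] = 0; for i ≠ 4, h[i] = 1 + Σ_k P[i][k]·h[k].
  h[0] = 1 + 1/10·h[0] + 1/10·h[1] + 1/5·h[2] + 1/10·h[3] + 1/5·h[5]
  h[1] = 1 + 1/5·h[0] + 1/10·h[1] + 2/5·h[2] + 1/10·h[3] + 1/10·h[5]
  h[2] = 1 + 1/5·h[0] + 1/5·h[1] + 3/10·h[2] + 1/10·h[3] + 1/10·h[5]
  h[3] = 1 + 1/10·h[0] + 1/5·h[1] + 1/5·h[2] + 1/10·h[3] + 1/5·h[5]
  h[5] = 1 + 3/10·h[0] + 1/5·h[1] + 1/10·h[2] + 1/10·h[3] + 1/10·h[5]
Solving the 5×5 linear system over states ≠ 4 gives exactly h = [8800/1741, 10900/1741, 10900/1741, 9890/1741, 0, 9600/1741] (h[4] = 0 is the target).

h = [5.0546, 6.2608, 6.2608, 5.6806, 0.0000, 5.5141]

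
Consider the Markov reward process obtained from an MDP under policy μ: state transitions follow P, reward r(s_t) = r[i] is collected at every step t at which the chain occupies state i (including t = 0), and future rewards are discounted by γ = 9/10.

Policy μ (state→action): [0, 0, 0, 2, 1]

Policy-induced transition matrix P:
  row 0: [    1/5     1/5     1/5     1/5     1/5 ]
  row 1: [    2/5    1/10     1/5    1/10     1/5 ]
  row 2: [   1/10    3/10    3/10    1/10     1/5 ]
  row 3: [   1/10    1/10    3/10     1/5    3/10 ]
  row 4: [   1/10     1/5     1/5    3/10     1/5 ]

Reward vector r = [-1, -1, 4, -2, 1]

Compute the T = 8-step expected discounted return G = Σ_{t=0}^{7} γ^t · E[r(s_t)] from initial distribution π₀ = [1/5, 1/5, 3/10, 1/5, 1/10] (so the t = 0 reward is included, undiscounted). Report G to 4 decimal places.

G = 2.7433

t=0: π = [0.2000, 0.2000, 0.3000, 0.2000, 0.1000], E[r] = 0.5000, γ^t·E[r] = 0.500000, running G = 0.500000
t=1: π = [0.1800, 0.1900, 0.2500, 0.1600, 0.2200], E[r] = 0.5300, γ^t·E[r] = 0.477000, running G = 0.977000
t=2: π = [0.1750, 0.1900, 0.2410, 0.1780, 0.2160], E[r] = 0.4590, γ^t·E[r] = 0.371790, running G = 1.348790
t=3: π = [0.1745, 0.1873, 0.2419, 0.1785, 0.2178], E[r] = 0.4666, γ^t·E[r] = 0.340151, running G = 1.688941
t=4: π = [0.1736, 0.1876, 0.2420, 0.1789, 0.2179], E[r] = 0.4670, γ^t·E[r] = 0.306425, running G = 1.995366
t=5: π = [0.1736, 0.1876, 0.2421, 0.1788, 0.2179], E[r] = 0.4674, γ^t·E[r] = 0.275996, running G = 2.271363
t=6: π = [0.1736, 0.1876, 0.2421, 0.1788, 0.2179], E[r] = 0.4674, γ^t·E[r] = 0.248393, running G = 2.519755
t=7: π = [0.1736, 0.1876, 0.2421, 0.1788, 0.2179], E[r] = 0.4674, γ^t·E[r] = 0.223556, running G = 2.743312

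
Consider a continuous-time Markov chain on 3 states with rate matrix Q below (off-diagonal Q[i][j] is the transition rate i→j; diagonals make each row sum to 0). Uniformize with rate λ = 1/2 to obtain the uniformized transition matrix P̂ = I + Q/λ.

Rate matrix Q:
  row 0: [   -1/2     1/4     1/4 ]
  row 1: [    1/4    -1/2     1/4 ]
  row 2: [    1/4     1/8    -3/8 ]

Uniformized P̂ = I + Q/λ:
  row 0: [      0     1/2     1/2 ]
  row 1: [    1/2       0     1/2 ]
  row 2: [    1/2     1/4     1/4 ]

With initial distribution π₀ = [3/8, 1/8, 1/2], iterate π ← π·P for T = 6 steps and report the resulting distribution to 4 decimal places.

π = [0.3340, 0.2660, 0.4000]

t=0: π = [0.3750, 0.1250, 0.5000]
t=1: π = [0.3125, 0.3125, 0.3750]
t=2: π = [0.3438, 0.2500, 0.4063]
t=3: π = [0.3281, 0.2734, 0.3984]
t=4: π = [0.3359, 0.2637, 0.4004]
t=5: π = [0.3320, 0.2681, 0.3999]
t=6: π = [0.3340, 0.2660, 0.4000]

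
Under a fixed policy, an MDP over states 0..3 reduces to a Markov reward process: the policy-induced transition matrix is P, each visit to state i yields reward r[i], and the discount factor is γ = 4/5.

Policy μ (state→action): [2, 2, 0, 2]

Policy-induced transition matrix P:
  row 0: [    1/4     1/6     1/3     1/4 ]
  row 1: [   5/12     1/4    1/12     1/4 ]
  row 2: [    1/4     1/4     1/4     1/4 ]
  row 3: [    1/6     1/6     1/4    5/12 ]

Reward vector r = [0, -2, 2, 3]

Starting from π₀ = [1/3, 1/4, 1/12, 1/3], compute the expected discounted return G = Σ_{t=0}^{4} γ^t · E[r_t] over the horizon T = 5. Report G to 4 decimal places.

G = 2.9845

t=0: π = [0.3333, 0.2500, 0.0833, 0.3333], E[r] = 0.6667, γ^t·E[r] = 0.666667, running G = 0.666667
t=1: π = [0.2639, 0.1944, 0.2361, 0.3056], E[r] = 1.0000, γ^t·E[r] = 0.800000, running G = 1.466667
t=2: π = [0.2569, 0.2025, 0.2396, 0.3009], E[r] = 0.9769, γ^t·E[r] = 0.625185, running G = 2.091852
t=3: π = [0.2587, 0.2035, 0.2377, 0.3002], E[r] = 0.9688, γ^t·E[r] = 0.496000, running G = 2.587852
t=4: π = [0.2589, 0.2034, 0.2376, 0.3000], E[r] = 0.9685, γ^t·E[r] = 0.396695, running G = 2.984547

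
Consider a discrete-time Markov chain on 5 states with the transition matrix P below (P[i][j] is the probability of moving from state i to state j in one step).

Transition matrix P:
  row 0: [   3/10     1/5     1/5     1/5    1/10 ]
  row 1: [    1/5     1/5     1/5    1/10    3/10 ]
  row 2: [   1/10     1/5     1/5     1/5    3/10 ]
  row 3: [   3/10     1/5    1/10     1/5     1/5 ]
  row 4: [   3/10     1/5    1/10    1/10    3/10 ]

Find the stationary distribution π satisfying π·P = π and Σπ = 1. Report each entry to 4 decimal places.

π = [0.2478, 0.2000, 0.1609, 0.1565, 0.2348]

Balance equations π_j = Σ_i π_i·P[i][j]:
  π_0 = 3/10·π_0 + 1/5·π_1 + 1/10·π_2 + 3/10·π_3 + 3/10·π_4
  π_1 = 1/5·π_0 + 1/5·π_1 + 1/5·π_2 + 1/5·π_3 + 1/5·π_4
  π_2 = 1/5·π_0 + 1/5·π_1 + 1/5·π_2 + 1/10·π_3 + 1/10·π_4
  π_3 = 1/5·π_0 + 1/10·π_1 + 1/5·π_2 + 1/5·π_3 + 1/10·π_4
  normalize: π_0 + π_1 + π_2 + π_3 + π_4 = 1
Solving the linear system gives exactly π = [57/230, 1/5, 37/230, 18/115, 27/115].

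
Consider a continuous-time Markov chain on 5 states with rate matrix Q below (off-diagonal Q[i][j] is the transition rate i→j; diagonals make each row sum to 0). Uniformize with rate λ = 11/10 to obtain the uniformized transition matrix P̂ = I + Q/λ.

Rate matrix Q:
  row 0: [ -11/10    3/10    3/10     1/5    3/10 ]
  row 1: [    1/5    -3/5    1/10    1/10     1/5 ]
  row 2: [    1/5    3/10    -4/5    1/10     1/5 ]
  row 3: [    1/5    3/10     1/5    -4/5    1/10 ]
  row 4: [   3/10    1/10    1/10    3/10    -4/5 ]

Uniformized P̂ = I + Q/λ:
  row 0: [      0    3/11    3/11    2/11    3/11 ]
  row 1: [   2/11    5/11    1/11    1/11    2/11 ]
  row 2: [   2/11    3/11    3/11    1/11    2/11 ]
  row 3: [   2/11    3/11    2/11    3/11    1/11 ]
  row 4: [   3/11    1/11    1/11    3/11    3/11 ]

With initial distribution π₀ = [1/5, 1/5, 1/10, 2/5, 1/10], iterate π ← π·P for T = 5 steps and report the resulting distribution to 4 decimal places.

π = [0.1692, 0.2891, 0.1680, 0.1742, 0.1995]

t=0: π = [0.2000, 0.2000, 0.1000, 0.4000, 0.1000]
t=1: π = [0.1545, 0.2909, 0.1818, 0.2000, 0.1727]
t=2: π = [0.1694, 0.2942, 0.1702, 0.1727, 0.1934]
t=3: π = [0.1686, 0.2911, 0.1684, 0.1729, 0.1991]
t=4: π = [0.1693, 0.2894, 0.1679, 0.1739, 0.1995]
t=5: π = [0.1692, 0.2891, 0.1680, 0.1742, 0.1995]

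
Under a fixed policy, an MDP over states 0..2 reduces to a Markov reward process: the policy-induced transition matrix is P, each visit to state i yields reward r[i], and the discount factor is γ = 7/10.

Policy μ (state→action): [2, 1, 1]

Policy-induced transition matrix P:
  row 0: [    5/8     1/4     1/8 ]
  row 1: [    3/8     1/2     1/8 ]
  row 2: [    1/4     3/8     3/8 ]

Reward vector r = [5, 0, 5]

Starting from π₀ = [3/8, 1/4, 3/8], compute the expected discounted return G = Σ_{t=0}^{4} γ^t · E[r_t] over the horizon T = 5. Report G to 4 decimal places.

t=0: π = [0.3750, 0.2500, 0.3750], E[r] = 3.7500, γ^t·E[r] = 3.750000, running G = 3.750000
t=1: π = [0.4219, 0.3594, 0.2188], E[r] = 3.2031, γ^t·E[r] = 2.242188, running G = 5.992188
t=2: π = [0.4531, 0.3672, 0.1797], E[r] = 3.1641, γ^t·E[r] = 1.550391, running G = 7.542578
t=3: π = [0.4658, 0.3643, 0.1699], E[r] = 3.1787, γ^t·E[r] = 1.090298, running G = 8.632876
t=4: π = [0.4702, 0.3623, 0.1675], E[r] = 3.1885, γ^t·E[r] = 0.765553, running G = 9.398429

G = 9.3984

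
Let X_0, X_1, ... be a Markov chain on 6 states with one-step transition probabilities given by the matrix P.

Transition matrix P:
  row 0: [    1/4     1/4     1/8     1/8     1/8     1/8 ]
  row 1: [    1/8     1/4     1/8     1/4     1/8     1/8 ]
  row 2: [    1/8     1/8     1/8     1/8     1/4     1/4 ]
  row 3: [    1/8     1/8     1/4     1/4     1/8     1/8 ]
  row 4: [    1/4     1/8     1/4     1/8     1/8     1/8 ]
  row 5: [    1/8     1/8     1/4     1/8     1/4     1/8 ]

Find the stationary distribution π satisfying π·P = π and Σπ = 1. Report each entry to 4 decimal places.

Balance equations π_j = Σ_i π_i·P[i][j]:
  π_0 = 1/4·π_0 + 1/8·π_1 + 1/8·π_2 + 1/8·π_3 + 1/4·π_4 + 1/8·π_5
  π_1 = 1/4·π_0 + 1/4·π_1 + 1/8·π_2 + 1/8·π_3 + 1/8·π_4 + 1/8·π_5
  π_2 = 1/8·π_0 + 1/8·π_1 + 1/8·π_2 + 1/4·π_3 + 1/4·π_4 + 1/4·π_5
  π_3 = 1/8·π_0 + 1/4·π_1 + 1/8·π_2 + 1/4·π_3 + 1/8·π_4 + 1/8·π_5
  π_4 = 1/8·π_0 + 1/8·π_1 + 1/4·π_2 + 1/8·π_3 + 1/8·π_4 + 1/4·π_5
  normalize: π_0 + π_1 + π_2 + π_3 + π_4 + π_5 = 1
Solving the linear system gives exactly π = [1/6, 1/6, 5/27, 1/6, 1/6, 4/27].

π = [0.1667, 0.1667, 0.1852, 0.1667, 0.1667, 0.1481]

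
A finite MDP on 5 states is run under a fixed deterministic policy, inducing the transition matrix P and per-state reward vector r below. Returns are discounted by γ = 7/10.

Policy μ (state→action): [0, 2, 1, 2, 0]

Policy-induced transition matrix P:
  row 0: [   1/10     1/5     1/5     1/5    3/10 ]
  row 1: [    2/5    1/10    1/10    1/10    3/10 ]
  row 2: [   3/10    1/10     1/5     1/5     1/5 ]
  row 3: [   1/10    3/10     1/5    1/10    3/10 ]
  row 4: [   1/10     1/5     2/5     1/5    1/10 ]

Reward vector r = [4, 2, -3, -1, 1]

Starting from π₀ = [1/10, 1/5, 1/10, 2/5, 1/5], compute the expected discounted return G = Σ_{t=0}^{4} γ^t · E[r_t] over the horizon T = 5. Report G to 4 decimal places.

t=0: π = [0.1000, 0.2000, 0.1000, 0.4000, 0.2000], E[r] = 0.3000, γ^t·E[r] = 0.300000, running G = 0.300000
t=1: π = [0.1800, 0.2100, 0.2200, 0.1400, 0.2500], E[r] = 0.5900, γ^t·E[r] = 0.413000, running G = 0.713000
t=2: π = [0.2070, 0.1710, 0.2290, 0.1650, 0.2280], E[r] = 0.5460, γ^t·E[r] = 0.267540, running G = 0.980540
t=3: π = [0.1971, 0.1765, 0.2285, 0.1664, 0.2315], E[r] = 0.5210, γ^t·E[r] = 0.178703, running G = 1.159243
t=4: π = [0.1987, 0.1761, 0.2287, 0.1657, 0.2309], E[r] = 0.5261, γ^t·E[r] = 0.126309, running G = 1.285552

G = 1.2856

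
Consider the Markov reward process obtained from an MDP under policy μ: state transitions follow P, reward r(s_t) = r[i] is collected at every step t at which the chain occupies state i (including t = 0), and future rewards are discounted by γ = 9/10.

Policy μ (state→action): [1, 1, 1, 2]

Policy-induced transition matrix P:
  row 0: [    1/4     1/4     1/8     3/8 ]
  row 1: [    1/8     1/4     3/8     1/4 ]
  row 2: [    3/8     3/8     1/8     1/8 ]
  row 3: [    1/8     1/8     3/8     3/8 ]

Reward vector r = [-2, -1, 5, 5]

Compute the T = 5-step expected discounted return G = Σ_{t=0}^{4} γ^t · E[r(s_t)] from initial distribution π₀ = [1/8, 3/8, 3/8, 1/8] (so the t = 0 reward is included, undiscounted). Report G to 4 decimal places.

t=0: π = [0.1250, 0.3750, 0.3750, 0.1250], E[r] = 1.8750, γ^t·E[r] = 1.875000, running G = 1.875000
t=1: π = [0.2344, 0.2813, 0.2500, 0.2344], E[r] = 1.6719, γ^t·E[r] = 1.504688, running G = 3.379688
t=2: π = [0.2168, 0.2520, 0.2539, 0.2773], E[r] = 1.9707, γ^t·E[r] = 1.596270, running G = 4.975957
t=3: π = [0.2156, 0.2471, 0.2573, 0.2800], E[r] = 2.0085, γ^t·E[r] = 1.464229, running G = 6.440186
t=4: π = [0.2163, 0.2472, 0.2568, 0.2798], E[r] = 2.0031, γ^t·E[r] = 1.314222, running G = 7.754409

G = 7.7544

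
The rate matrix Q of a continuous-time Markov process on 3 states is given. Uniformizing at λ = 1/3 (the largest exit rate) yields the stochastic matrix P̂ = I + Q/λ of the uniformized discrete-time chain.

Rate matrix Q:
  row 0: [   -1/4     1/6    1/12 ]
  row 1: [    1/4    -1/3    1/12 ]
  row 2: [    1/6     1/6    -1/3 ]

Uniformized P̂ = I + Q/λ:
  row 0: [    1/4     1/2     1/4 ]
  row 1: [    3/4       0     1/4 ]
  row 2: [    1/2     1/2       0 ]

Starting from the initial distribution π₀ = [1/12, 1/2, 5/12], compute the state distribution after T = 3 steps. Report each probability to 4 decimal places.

t=0: π = [0.0833, 0.5000, 0.4167]
t=1: π = [0.6042, 0.2500, 0.1458]
t=2: π = [0.4115, 0.3750, 0.2135]
t=3: π = [0.4909, 0.3125, 0.1966]

π = [0.4909, 0.3125, 0.1966]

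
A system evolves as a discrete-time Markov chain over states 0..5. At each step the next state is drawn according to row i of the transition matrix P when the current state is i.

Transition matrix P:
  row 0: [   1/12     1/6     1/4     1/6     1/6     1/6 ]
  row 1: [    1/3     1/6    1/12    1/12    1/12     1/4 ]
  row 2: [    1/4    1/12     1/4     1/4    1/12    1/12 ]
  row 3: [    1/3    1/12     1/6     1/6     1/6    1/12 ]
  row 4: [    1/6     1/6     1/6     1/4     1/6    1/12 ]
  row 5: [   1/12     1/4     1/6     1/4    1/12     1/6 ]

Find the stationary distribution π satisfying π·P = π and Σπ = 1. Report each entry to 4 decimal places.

Balance equations π_j = Σ_i π_i·P[i][j]:
  π_0 = 1/12·π_0 + 1/3·π_1 + 1/4·π_2 + 1/3·π_3 + 1/6·π_4 + 1/12·π_5
  π_1 = 1/6·π_0 + 1/6·π_1 + 1/12·π_2 + 1/12·π_3 + 1/6·π_4 + 1/4·π_5
  π_2 = 1/4·π_0 + 1/12·π_1 + 1/4·π_2 + 1/6·π_3 + 1/6·π_4 + 1/6·π_5
  π_3 = 1/6·π_0 + 1/12·π_1 + 1/4·π_2 + 1/6·π_3 + 1/4·π_4 + 1/4·π_5
  π_4 = 1/6·π_0 + 1/12·π_1 + 1/12·π_2 + 1/6·π_3 + 1/6·π_4 + 1/12·π_5
  normalize: π_0 + π_1 + π_2 + π_3 + π_4 + π_5 = 1
Solving the linear system gives exactly π = [4565/21754, 3185/21754, 22444/119647, 4179/21754, 15249/119647, 32689/239294].

π = [0.2098, 0.1464, 0.1876, 0.1921, 0.1274, 0.1366]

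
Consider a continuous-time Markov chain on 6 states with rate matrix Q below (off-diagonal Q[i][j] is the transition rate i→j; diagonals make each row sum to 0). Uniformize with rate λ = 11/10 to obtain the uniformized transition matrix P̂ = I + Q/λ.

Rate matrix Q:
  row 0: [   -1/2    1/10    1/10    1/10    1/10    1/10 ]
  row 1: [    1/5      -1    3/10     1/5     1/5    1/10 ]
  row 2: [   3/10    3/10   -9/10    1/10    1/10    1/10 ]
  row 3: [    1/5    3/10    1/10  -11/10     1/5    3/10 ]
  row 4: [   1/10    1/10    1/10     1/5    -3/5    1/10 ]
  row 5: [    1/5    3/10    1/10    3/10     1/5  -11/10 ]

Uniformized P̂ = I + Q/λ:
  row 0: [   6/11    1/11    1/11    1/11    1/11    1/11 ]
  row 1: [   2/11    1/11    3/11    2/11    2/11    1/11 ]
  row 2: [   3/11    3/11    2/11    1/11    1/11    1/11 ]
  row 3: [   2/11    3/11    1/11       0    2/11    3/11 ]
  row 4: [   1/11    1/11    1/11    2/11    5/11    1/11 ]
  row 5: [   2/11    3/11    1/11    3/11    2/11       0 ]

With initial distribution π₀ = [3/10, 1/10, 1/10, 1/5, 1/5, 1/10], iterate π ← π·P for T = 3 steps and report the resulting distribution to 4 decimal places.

t=0: π = [0.3000, 0.1000, 0.1000, 0.2000, 0.2000, 0.1000]
t=1: π = [0.2818, 0.1636, 0.1182, 0.1182, 0.2000, 0.1182]
t=2: π = [0.2769, 0.1554, 0.1314, 0.1347, 0.2000, 0.1017]
t=3: π = [0.2763, 0.1578, 0.1311, 0.1295, 0.1992, 0.1062]

π = [0.2763, 0.1578, 0.1311, 0.1295, 0.1992, 0.1062]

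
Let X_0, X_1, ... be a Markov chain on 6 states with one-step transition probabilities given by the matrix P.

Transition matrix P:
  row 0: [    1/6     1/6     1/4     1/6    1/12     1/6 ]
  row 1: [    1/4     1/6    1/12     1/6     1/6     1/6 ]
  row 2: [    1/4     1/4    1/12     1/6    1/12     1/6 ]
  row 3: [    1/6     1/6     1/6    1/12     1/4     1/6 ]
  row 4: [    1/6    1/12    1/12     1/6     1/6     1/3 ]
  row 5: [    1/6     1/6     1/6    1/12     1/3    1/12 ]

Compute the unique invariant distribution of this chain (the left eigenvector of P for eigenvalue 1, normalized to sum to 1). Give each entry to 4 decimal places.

Balance equations π_j = Σ_i π_i·P[i][j]:
  π_0 = 1/6·π_0 + 1/4·π_1 + 1/4·π_2 + 1/6·π_3 + 1/6·π_4 + 1/6·π_5
  π_1 = 1/6·π_0 + 1/6·π_1 + 1/4·π_2 + 1/6·π_3 + 1/12·π_4 + 1/6·π_5
  π_2 = 1/4·π_0 + 1/12·π_1 + 1/12·π_2 + 1/6·π_3 + 1/12·π_4 + 1/6·π_5
  π_3 = 1/6·π_0 + 1/6·π_1 + 1/6·π_2 + 1/12·π_3 + 1/6·π_4 + 1/12·π_5
  π_4 = 1/12·π_0 + 1/6·π_1 + 1/12·π_2 + 1/4·π_3 + 1/6·π_4 + 1/3·π_5
  normalize: π_0 + π_1 + π_2 + π_3 + π_4 + π_5 = 1
Solving the linear system gives exactly π = [58827/306178, 50045/306178, 43523/306178, 21413/153089, 55339/306178, 27809/153089].

π = [0.1921, 0.1635, 0.1421, 0.1399, 0.1807, 0.1817]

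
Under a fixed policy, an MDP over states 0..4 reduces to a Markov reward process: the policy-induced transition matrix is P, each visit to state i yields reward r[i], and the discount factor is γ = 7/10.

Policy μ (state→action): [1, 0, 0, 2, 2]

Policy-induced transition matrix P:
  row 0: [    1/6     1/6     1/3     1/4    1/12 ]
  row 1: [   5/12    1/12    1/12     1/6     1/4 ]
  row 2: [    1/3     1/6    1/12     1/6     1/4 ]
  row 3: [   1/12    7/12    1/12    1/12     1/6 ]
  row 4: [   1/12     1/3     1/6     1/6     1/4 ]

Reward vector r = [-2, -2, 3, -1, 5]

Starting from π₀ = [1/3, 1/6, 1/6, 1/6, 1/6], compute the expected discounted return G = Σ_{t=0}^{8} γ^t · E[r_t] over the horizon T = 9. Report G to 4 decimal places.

t=0: π = [0.3333, 0.1667, 0.1667, 0.1667, 0.1667], E[r] = 0.1667, γ^t·E[r] = 0.166667, running G = 0.166667
t=1: π = [0.2083, 0.2500, 0.1806, 0.1806, 0.1806], E[r] = 0.3472, γ^t·E[r] = 0.243056, running G = 0.409722
t=2: π = [0.2292, 0.2512, 0.1505, 0.1690, 0.2002], E[r] = 0.3229, γ^t·E[r] = 0.158229, running G = 0.567951
t=3: π = [0.2238, 0.2495, 0.1573, 0.1717, 0.1977], E[r] = 0.3423, γ^t·E[r] = 0.117410, running G = 0.685361
t=4: π = [0.2245, 0.2504, 0.1558, 0.1710, 0.1984], E[r] = 0.3386, γ^t·E[r] = 0.081288, running G = 0.766649
t=5: π = [0.2244, 0.2501, 0.1560, 0.1711, 0.1983], E[r] = 0.3394, γ^t·E[r] = 0.057044, running G = 0.823693
t=6: π = [0.2244, 0.2502, 0.1560, 0.1711, 0.1983], E[r] = 0.3393, γ^t·E[r] = 0.039918, running G = 0.863611
t=7: π = [0.2244, 0.2502, 0.1560, 0.1711, 0.1983], E[r] = 0.3393, γ^t·E[r] = 0.027943, running G = 0.891554
t=8: π = [0.2244, 0.2502, 0.1560, 0.1711, 0.1983], E[r] = 0.3393, γ^t·E[r] = 0.019560, running G = 0.911115

G = 0.9111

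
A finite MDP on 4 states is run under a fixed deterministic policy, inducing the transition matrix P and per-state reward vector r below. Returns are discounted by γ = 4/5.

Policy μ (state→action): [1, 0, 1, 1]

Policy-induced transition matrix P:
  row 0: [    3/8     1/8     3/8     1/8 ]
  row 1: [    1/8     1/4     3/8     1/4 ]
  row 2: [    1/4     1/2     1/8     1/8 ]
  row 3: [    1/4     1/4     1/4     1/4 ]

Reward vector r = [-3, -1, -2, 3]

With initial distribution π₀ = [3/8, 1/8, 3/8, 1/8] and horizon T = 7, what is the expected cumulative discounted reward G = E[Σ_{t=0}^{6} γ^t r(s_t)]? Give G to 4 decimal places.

G = -4.8305

t=0: π = [0.3750, 0.1250, 0.3750, 0.1250], E[r] = -1.6250, γ^t·E[r] = -1.625000, running G = -1.625000
t=1: π = [0.2813, 0.2969, 0.2656, 0.1563], E[r] = -1.2031, γ^t·E[r] = -0.962500, running G = -2.587500
t=2: π = [0.2480, 0.2813, 0.2891, 0.1816], E[r] = -1.0586, γ^t·E[r] = -0.677500, running G = -3.265000
t=3: π = [0.2458, 0.2913, 0.2800, 0.1829], E[r] = -1.0403, γ^t·E[r] = -0.532625, running G = -3.797625
t=4: π = [0.2443, 0.2893, 0.2821, 0.1843], E[r] = -1.0337, γ^t·E[r] = -0.423413, running G = -4.221038
t=5: π = [0.2444, 0.2900, 0.2814, 0.1842], E[r] = -1.0334, γ^t·E[r] = -0.338633, running G = -4.559670
t=6: π = [0.2443, 0.2898, 0.2816, 0.1843], E[r] = -1.0331, γ^t·E[r] = -0.270827, running G = -4.830497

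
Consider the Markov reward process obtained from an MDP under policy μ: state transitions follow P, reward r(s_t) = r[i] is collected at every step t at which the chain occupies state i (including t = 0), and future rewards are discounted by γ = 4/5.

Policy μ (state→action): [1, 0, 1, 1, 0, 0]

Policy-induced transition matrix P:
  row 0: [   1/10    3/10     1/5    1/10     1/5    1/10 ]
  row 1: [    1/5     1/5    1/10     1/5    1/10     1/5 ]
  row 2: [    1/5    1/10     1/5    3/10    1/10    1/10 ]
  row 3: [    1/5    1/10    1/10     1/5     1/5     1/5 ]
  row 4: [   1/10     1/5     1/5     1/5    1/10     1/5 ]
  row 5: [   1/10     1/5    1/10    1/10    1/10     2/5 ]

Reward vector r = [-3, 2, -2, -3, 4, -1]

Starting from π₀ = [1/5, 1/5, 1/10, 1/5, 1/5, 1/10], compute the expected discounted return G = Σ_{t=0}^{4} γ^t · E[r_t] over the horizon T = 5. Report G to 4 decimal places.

t=0: π = [0.2000, 0.2000, 0.1000, 0.2000, 0.2000, 0.1000], E[r] = -0.3000, γ^t·E[r] = -0.300000, running G = -0.300000
t=1: π = [0.1500, 0.1900, 0.1500, 0.1800, 0.1400, 0.1900], E[r] = -0.5400, γ^t·E[r] = -0.432000, running G = -0.732000
t=2: π = [0.1520, 0.1820, 0.1440, 0.1810, 0.1330, 0.2080], E[r] = -0.5990, γ^t·E[r] = -0.383360, running G = -1.115360
t=3: π = [0.1507, 0.1827, 0.1429, 0.1784, 0.1333, 0.2120], E[r] = -0.5865, γ^t·E[r] = -0.300288, running G = -1.415648
t=4: π = [0.1504, 0.1829, 0.1427, 0.1780, 0.1329, 0.2130], E[r] = -0.5862, γ^t·E[r] = -0.240091, running G = -1.655739

G = -1.6557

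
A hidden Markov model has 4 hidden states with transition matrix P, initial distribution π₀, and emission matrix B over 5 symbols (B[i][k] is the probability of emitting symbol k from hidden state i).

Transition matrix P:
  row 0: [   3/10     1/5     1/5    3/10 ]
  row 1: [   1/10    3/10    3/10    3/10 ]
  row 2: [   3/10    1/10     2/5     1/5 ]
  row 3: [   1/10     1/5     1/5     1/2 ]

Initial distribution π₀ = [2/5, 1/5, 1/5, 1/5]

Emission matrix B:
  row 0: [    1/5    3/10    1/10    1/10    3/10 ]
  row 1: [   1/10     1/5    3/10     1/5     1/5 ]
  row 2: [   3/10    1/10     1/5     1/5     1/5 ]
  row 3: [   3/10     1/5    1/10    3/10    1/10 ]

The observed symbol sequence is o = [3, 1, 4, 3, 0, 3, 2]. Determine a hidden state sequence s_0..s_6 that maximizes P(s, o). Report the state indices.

t=0: δ = [4.000e-02, 4.000e-02, 4.000e-02, 6.000e-02]  (obs o_0=3)
t=1: δ = [3.600e-03, 2.400e-03, 1.600e-03, 6.000e-03]  ψ = [0, 1, 2, 3]  (obs o_1=1)
t=2: δ = [3.240e-04, 2.400e-04, 2.400e-04, 3.000e-04]  ψ = [0, 3, 3, 3]  (obs o_2=4)
t=3: δ = [9.720e-06, 1.440e-05, 1.920e-05, 4.500e-05]  ψ = [0, 1, 2, 3]  (obs o_3=3)
t=4: δ = [1.152e-06, 9.000e-07, 2.700e-06, 6.750e-06]  ψ = [2, 3, 3, 3]  (obs o_4=0)
t=5: δ = [8.100e-08, 2.700e-07, 2.700e-07, 1.013e-06]  ψ = [2, 3, 3, 3]  (obs o_5=3)
t=6: δ = [1.012e-08, 6.075e-08, 4.050e-08, 5.062e-08]  ψ = [3, 3, 3, 3]  (obs o_6=2)
backtrack: best end state = 1; path = [3, 3, 3, 3, 3, 3, 1]

path = [3, 3, 3, 3, 3, 3, 1]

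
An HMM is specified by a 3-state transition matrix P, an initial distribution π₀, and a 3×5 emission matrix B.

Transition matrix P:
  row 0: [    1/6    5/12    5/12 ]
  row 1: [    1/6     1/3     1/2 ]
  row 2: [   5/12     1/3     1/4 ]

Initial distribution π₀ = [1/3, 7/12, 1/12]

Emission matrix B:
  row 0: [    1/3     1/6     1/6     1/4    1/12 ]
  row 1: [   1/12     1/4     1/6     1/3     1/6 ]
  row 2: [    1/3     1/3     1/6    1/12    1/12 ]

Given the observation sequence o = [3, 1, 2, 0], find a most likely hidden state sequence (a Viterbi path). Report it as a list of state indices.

path = [1, 2, 0, 2]

t=0: δ = [8.333e-02, 1.944e-01, 6.944e-03]  (obs o_0=3)
t=1: δ = [5.401e-03, 1.620e-02, 3.241e-02]  ψ = [1, 1, 1]  (obs o_1=1)
t=2: δ = [2.251e-03, 1.800e-03, 1.350e-03]  ψ = [2, 2, 1]  (obs o_2=2)
t=3: δ = [1.875e-04, 7.814e-05, 3.126e-04]  ψ = [2, 0, 0]  (obs o_3=0)
backtrack: best end state = 2; path = [1, 2, 0, 2]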